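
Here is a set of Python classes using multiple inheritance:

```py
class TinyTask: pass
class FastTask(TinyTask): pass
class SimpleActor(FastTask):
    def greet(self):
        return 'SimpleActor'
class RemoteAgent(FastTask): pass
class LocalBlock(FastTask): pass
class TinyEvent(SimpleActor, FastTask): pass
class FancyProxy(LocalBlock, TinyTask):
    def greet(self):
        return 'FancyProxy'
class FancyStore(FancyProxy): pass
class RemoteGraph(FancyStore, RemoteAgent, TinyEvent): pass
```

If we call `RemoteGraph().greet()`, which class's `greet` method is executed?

FancyProxy

L[RemoteGraph] = RemoteGraph + merge(L[FancyStore], L[RemoteAgent], L[TinyEvent], [FancyStore RemoteAgent TinyEvent])
  take FancyStore:  [FancyStore FancyProxy LocalBlock FastTask TinyTask object] + [RemoteAgent FastTask TinyTask object] + [TinyEvent SimpleActor FastTask TinyTask object] + [FancyStore RemoteAgent TinyEvent]
  take FancyProxy:  [FancyProxy LocalBlock FastTask TinyTask object] + [RemoteAgent FastTask TinyTask object] + [TinyEvent SimpleActor FastTask TinyTask object] + [RemoteAgent TinyEvent]
  take LocalBlock:  [LocalBlock FastTask TinyTask object] + [RemoteAgent FastTask TinyTask object] + [TinyEvent SimpleActor FastTask TinyTask object] + [RemoteAgent TinyEvent]
  take RemoteAgent:  [FastTask TinyTask object] + [RemoteAgent FastTask TinyTask object] + [TinyEvent SimpleActor FastTask TinyTask object] + [RemoteAgent TinyEvent]
  take TinyEvent:  [FastTask TinyTask object] + [FastTask TinyTask object] + [TinyEvent SimpleActor FastTask TinyTask object] + [TinyEvent]
  take SimpleActor:  [FastTask TinyTask object] + [FastTask TinyTask object] + [SimpleActor FastTask TinyTask object]
  take FastTask:  [FastTask TinyTask object] + [FastTask TinyTask object] + [FastTask TinyTask object]
  take TinyTask:  [TinyTask object] + [TinyTask object] + [TinyTask object]
  take object:  [object] + [object] + [object]
MRO: RemoteGraph FancyStore FancyProxy LocalBlock RemoteAgent TinyEvent SimpleActor FastTask TinyTask object
greet is defined in: FancyProxy, SimpleActor. First along the MRO is FancyProxy.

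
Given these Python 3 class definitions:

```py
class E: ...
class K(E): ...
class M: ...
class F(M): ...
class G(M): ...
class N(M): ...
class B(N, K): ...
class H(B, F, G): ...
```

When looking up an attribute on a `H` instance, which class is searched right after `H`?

L[H] = H + merge(L[B], L[F], L[G], [B F G])
  take B:  [B N M K E object] + [F M object] + [G M object] + [B F G]
  take N:  [N M K E object] + [F M object] + [G M object] + [F G]
  take F:  [M K E object] + [F M object] + [G M object] + [F G]
  take G:  [M K E object] + [M object] + [G M object] + [G]
  take M:  [M K E object] + [M object] + [M object]
  take K:  [K E object] + [object] + [object]
  take E:  [E object] + [object] + [object]
  take object:  [object] + [object] + [object]
MRO: H B N F G M K E object
H is at position 0; next is B.

B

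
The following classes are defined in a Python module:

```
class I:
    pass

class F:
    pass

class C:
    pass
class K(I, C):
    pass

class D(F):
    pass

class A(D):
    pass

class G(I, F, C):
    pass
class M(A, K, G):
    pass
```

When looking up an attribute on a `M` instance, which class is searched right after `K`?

G

L[M] = M + merge(L[A], L[K], L[G], [A K G])
  take A:  [A D F object] + [K I C object] + [G I F C object] + [A K G]
  take D:  [D F object] + [K I C object] + [G I F C object] + [K G]
  take K:  [F object] + [K I C object] + [G I F C object] + [K G]
  take G:  [F object] + [I C object] + [G I F C object] + [G]
  take I:  [F object] + [I C object] + [I F C object]
  take F:  [F object] + [C object] + [F C object]
  take C:  [object] + [C object] + [C object]
  take object:  [object] + [object] + [object]
MRO: M A D K G I F C object
K is at position 3; next is G.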